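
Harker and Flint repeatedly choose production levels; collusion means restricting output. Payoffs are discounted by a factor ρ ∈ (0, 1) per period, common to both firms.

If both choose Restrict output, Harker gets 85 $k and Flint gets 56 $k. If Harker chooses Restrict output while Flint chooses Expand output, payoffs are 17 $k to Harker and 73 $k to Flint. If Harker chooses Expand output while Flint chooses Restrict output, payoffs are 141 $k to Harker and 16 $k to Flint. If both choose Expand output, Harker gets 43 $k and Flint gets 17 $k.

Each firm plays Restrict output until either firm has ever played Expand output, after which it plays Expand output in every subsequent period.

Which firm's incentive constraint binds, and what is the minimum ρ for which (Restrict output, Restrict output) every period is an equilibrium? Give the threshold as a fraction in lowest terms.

Harker; ρ ≥ 4/7

Harker's threshold: (141−85)/(141−43) = 4/7.
Flint's threshold: (73−56)/(73−17) = 17/56.
4/7 > 17/56, so Harker binds and ρ* = 4/7.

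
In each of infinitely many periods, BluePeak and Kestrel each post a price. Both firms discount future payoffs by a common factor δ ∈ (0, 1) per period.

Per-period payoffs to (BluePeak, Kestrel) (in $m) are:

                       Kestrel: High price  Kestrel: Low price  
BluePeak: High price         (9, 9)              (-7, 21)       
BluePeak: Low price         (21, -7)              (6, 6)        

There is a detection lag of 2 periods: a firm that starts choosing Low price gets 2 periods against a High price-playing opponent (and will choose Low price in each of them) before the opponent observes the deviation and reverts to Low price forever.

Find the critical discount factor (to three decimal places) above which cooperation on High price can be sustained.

0.894

A deviator earns 21 for 2 periods, then 6 forever; cooperating earns 9 forever. Multiplying the IC by (1−δ):
9 ≥ 21(1−δ^2) + 6δ^2, so 15·δ^2 ≥ 12 and δ^2 ≥ 4/5.
δ ≥ (4/5)^(1/2) ≈ 0.894.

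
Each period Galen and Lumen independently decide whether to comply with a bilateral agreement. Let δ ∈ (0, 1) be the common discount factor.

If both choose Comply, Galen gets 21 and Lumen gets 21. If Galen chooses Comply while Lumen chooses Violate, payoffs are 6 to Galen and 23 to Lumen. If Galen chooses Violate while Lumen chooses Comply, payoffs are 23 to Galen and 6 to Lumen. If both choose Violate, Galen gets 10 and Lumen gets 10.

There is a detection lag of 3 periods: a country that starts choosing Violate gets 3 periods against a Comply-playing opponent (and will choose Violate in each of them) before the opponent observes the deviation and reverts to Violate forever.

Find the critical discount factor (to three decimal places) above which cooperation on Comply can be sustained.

Deviating for the 3 undetected periods gains 23−21 = 2 per period over cooperation, then loses 21−10 = 11 per period forever once punishment starts.
Gain: 2(1 + δ + … + δ^2); loss: 11·δ^3/(1−δ).
No profitable deviation ⇔ 2(1−δ^3) ≤ 11·δ^3, i.e. δ^3 ≥ 2/(2+11) = 2/13.
Hence δ ≥ (2/13)^(1/3) ≈ 0.536.

0.536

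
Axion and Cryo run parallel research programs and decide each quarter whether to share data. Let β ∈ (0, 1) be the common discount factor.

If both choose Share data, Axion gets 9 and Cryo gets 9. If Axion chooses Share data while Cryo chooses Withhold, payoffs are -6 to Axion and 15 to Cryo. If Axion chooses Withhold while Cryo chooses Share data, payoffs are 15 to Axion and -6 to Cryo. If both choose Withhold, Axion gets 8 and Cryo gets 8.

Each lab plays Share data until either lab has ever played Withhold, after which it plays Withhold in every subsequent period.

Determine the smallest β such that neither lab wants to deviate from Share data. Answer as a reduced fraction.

Cooperation forever yields 9 each period: 9/(1−β).
Deviating yields 15 once, then 8 forever: 15 + 8β/(1−β).
No profitable deviation requires 9/(1−β) ≥ 15 + 8β/(1−β).
Multiplying by (1−β): 9 ≥ 15(1−β) + 8β = 15 − 7β.
So 7β ≥ 6, i.e. β ≥ 6/7.

6/7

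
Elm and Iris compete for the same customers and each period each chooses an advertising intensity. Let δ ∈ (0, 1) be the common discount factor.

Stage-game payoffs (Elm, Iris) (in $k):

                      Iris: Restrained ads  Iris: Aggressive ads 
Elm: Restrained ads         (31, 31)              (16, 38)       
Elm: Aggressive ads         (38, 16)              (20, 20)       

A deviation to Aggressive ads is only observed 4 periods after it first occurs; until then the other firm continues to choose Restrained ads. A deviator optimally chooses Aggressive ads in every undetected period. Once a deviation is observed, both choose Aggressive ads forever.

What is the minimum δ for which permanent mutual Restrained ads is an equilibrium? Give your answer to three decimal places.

0.790

The best deviation is to choose Aggressive ads for all 4 undetected periods, earning 38 each, then 20 forever once detected.
Deviation value: 38(1−δ^4)/(1−δ) + 20δ^4/(1−δ); cooperation value: 31/(1−δ).
IC: 31 ≥ 38(1−δ^4) + 20δ^4 = 38 − 18δ^4.
So δ^4 ≥ 7/18, giving δ ≥ (7/18)^(1/4) ≈ 0.790.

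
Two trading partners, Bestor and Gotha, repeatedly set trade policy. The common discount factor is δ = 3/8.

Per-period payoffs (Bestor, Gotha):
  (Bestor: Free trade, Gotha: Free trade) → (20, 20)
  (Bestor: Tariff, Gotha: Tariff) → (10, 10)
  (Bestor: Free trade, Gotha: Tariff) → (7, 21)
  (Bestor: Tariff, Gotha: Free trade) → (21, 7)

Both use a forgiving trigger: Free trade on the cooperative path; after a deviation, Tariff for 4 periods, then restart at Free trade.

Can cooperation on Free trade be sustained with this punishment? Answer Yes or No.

Yes

A one-shot deviation gives 21 now, then 10 for 4 periods, then back to 20.
Gain from deviating: (21−20) today; loss: (20−10) in each of the next 4 periods.
No-deviation condition: (20−10)(δ+…+δ^4) ≥ 21−20, i.e. δ+…+δ^4 ≥ 1/10.
At δ = 3/8: δ+…+δ^4 = 0.5881 ≥ 0.1000.
So cooperation is sustainable.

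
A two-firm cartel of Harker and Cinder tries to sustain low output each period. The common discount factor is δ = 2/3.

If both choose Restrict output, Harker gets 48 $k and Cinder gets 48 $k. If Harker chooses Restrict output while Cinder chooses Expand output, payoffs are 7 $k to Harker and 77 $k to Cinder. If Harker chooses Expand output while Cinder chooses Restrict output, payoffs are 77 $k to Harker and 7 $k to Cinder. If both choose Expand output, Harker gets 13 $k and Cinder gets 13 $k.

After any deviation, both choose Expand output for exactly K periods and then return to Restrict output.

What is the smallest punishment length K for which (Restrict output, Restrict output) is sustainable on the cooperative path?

2

Need Σ_{k=1}^{K} δ^k ≥ (77−48)/(48−13) = 0.8286 at δ = 2/3.
At K = 1 the sum is 0.6667 < 0.8286; at K = 2 it is 1.1111 ≥ 0.8286.
So the minimum punishment length is K = 2.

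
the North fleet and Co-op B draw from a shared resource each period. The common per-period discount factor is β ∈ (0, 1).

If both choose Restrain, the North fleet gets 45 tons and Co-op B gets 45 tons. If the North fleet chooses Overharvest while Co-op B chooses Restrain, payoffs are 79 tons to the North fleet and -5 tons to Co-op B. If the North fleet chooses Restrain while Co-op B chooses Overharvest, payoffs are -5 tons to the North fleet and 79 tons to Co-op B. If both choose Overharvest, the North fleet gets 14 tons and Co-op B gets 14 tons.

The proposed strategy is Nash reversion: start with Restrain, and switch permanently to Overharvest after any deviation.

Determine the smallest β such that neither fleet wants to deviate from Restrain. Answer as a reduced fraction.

34/65

Cooperation forever yields 45 each period: 45/(1−β).
Deviating yields 79 once, then 14 forever: 79 + 14β/(1−β).
No profitable deviation requires 45/(1−β) ≥ 79 + 14β/(1−β).
Multiplying by (1−β): 45 ≥ 79(1−β) + 14β = 79 − 65β.
So 65β ≥ 34, i.e. β ≥ 34/65.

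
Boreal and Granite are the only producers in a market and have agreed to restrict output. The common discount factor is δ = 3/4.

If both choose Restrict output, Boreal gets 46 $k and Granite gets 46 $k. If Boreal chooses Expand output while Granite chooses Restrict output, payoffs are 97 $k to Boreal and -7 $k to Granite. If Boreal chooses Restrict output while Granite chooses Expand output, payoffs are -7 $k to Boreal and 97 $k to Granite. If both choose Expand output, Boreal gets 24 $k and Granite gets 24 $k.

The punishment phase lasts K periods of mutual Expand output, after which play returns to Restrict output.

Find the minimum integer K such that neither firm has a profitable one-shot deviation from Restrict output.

6

IC: δ(1−δ^K)/(1−δ) ≥ (97−46)/(46−24) = 51/22.
With δ = 3/4: need 1 − δ^K ≥ 51/22·(1−3/4)/(3/4), i.e. δ^K ≤ 0.2273.
Since (3/4)^5 = 0.2373 and (3/4)^6 = 0.1780, the smallest such K is 6.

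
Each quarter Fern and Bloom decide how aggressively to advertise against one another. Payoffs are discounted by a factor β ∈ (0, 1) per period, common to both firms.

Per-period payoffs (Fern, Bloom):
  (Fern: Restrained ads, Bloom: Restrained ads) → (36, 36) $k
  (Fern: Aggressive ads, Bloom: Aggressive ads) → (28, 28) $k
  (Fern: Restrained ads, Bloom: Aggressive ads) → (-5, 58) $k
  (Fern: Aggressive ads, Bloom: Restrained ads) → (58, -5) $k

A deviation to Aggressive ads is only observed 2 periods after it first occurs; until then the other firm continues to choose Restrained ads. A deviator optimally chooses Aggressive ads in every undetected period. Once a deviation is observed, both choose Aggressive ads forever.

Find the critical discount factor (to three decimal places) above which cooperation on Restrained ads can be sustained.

0.856

The best deviation is to choose Aggressive ads for all 2 undetected periods, earning 58 each, then 28 forever once detected.
Deviation value: 58(1−β^2)/(1−β) + 28β^2/(1−β); cooperation value: 36/(1−β).
IC: 36 ≥ 58(1−β^2) + 28β^2 = 58 − 30β^2.
So β^2 ≥ 22/30 = 11/15, giving β ≥ (11/15)^(1/2) ≈ 0.856.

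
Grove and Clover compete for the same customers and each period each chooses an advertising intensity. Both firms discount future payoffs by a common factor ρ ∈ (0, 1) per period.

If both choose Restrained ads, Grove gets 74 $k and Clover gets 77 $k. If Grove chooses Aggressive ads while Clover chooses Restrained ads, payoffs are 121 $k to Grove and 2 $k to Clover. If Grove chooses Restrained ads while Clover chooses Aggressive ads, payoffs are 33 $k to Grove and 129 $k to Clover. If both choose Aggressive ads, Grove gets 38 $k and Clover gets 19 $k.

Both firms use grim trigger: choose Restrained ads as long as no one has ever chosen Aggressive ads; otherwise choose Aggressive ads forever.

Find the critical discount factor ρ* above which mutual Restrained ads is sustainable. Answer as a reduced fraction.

Grove's threshold: (121−74)/(121−38) = 47/83.
Clover's threshold: (129−77)/(129−19) = 26/55.
47/83 > 26/55, so Grove binds and ρ* = 47/83.

47/83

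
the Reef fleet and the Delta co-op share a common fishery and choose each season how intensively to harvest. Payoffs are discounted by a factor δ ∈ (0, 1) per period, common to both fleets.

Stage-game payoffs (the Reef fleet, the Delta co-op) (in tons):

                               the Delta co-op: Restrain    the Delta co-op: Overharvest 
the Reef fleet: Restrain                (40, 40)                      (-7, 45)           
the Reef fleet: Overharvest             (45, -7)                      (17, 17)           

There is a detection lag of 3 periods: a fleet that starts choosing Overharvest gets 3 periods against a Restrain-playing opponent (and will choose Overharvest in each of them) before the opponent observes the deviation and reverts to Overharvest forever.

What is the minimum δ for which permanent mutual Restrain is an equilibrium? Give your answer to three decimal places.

0.563

A deviator earns 45 for 3 periods, then 17 forever; cooperating earns 40 forever. Multiplying the IC by (1−δ):
40 ≥ 45(1−δ^3) + 17δ^3, so 28·δ^3 ≥ 5 and δ^3 ≥ 5/28.
δ ≥ (5/28)^(1/3) ≈ 0.563.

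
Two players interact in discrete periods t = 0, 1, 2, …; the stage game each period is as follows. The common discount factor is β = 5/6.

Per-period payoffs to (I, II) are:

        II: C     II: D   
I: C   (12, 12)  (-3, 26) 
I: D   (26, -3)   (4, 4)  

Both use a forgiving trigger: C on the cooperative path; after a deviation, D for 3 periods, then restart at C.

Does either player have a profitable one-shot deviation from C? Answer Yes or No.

IC: β+…+β^3 ≥ (26−12)/(12−4) = 7/4.
At β = 5/6: partial sum = 2.1065 ≥ 1.7500. Cooperation sustainable.

No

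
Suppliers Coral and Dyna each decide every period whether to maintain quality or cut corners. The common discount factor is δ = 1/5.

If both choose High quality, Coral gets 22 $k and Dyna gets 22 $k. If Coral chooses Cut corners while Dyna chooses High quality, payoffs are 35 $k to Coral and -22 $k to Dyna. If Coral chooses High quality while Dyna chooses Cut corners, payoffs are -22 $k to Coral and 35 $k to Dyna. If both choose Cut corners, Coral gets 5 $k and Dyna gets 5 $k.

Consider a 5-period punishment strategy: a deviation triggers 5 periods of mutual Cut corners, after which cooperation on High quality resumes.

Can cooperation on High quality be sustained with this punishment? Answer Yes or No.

No

Comparing payoff streams over the 6 periods until play realigns: cooperate → 22(1+δ+…+δ^5); deviate → 35 + 5(δ+…+δ^5).
Cooperation is sustained iff (22−5)(δ+…+δ^5) ≥ 35−22.
δ+…+δ^5 = 1/5·(1−(1/5)^5)/(1−1/5) = 0.2499, and (35−22)/(22−5) = 0.7647.
0.2499 < 0.7647, so cooperation is not sustainable.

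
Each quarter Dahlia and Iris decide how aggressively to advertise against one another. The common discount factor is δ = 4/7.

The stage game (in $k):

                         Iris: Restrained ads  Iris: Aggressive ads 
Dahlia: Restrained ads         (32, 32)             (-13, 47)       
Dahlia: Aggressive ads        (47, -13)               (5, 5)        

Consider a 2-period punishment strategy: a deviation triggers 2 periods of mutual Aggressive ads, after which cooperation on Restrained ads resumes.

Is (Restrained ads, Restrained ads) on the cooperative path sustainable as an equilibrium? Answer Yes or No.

Yes

IC: δ+…+δ^2 ≥ (47−32)/(32−5) = 5/9.
At δ = 4/7: partial sum = 0.8980 ≥ 0.5556. Cooperation sustainable.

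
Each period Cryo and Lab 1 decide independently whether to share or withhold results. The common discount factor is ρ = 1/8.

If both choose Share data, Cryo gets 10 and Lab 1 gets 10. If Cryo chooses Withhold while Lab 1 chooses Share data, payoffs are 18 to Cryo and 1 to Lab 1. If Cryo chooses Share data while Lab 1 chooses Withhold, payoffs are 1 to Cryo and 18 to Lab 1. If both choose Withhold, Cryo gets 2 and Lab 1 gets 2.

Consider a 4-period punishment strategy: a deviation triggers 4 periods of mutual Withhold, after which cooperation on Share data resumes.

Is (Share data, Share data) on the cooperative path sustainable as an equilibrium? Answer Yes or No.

No

IC: ρ+…+ρ^4 ≥ (18−10)/(10−2) = 1.
At ρ = 1/8: partial sum = 0.1428 < 1.0000. Cooperation not sustainable.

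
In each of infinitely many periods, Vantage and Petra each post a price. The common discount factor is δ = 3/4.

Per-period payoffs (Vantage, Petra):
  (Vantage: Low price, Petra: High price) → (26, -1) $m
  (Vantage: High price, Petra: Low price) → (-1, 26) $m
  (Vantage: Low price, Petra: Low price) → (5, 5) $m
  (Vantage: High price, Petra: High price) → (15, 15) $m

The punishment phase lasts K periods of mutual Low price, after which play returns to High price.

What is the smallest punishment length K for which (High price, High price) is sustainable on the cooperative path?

IC: δ(1−δ^K)/(1−δ) ≥ (26−15)/(15−5) = 11/10.
With δ = 3/4: need 1 − δ^K ≥ 11/10·(1−3/4)/(3/4), i.e. δ^K ≤ 0.6333.
Since (3/4)^1 = 0.7500 and (3/4)^2 = 0.5625, the smallest such K is 2.

2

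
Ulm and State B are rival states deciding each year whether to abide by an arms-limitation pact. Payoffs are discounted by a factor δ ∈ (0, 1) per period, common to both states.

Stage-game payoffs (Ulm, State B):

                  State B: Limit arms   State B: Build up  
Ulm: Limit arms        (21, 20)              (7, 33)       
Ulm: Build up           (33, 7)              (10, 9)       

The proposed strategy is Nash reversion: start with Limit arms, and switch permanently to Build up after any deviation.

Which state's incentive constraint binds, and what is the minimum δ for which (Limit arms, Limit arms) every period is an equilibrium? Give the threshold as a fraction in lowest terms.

Ulm's threshold: (33−21)/(33−10) = 12/23.
State B's threshold: (33−20)/(33−9) = 13/24.
12/23 < 13/24, so State B binds and δ* = 13/24.

State B; δ ≥ 13/24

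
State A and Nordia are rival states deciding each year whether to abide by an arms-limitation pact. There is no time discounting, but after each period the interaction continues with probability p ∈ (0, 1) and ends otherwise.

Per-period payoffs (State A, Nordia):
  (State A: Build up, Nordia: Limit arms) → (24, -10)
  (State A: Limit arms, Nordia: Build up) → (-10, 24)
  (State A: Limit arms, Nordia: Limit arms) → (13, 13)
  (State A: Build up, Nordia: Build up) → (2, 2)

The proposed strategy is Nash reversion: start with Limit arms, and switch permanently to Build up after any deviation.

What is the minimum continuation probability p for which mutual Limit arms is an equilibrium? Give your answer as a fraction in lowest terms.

Expected cooperation value is 13 + p·13 + p²·13 + … = 13/(1−p); deviation gives 24 + p·2/(1−p).
13 ≥ 24(1−p) + 2p ⇒ 22p ≥ 11 ⇒ p ≥ 11/22 = 1/2.

1/2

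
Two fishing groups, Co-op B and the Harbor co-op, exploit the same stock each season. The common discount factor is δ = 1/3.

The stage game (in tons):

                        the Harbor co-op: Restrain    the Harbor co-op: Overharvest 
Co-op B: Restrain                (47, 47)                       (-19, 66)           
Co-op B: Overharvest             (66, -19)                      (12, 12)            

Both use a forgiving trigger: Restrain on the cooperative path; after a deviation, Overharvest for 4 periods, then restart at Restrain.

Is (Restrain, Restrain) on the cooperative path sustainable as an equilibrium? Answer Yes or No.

IC: δ+…+δ^4 ≥ (66−47)/(47−12) = 19/35.
At δ = 1/3: partial sum = 0.4938 < 0.5429. Cooperation not sustainable.

No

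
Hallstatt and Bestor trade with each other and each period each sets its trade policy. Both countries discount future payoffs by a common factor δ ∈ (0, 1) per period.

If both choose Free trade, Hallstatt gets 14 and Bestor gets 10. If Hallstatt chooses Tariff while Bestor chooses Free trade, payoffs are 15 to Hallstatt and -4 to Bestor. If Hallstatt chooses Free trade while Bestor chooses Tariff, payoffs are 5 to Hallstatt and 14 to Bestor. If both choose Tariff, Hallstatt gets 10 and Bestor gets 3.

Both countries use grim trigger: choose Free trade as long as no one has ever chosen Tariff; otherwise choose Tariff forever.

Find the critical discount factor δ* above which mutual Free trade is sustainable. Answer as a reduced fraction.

Hallstatt's threshold: (15−14)/(15−10) = 1/5.
Bestor's threshold: (14−10)/(14−3) = 4/11.
1/5 < 4/11, so Bestor binds and δ* = 4/11.

4/11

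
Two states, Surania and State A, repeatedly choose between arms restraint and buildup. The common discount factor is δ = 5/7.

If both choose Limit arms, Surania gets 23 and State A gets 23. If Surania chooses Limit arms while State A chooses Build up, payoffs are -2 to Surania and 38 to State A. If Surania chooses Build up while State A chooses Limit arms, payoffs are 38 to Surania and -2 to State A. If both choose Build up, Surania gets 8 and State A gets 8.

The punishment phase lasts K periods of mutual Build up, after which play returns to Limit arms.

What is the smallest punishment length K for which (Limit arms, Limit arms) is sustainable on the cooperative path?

2

No profitable deviation requires (23−8)(δ+…+δ^K) ≥ 38−23, i.e. δ+…+δ^K ≥ 1 ≈ 1.0000.
With δ = 5/7, the partial sums are K=1: 0.7143, K=2: 1.2245.
K = 2 is the first length at which the sum reaches 1.0000.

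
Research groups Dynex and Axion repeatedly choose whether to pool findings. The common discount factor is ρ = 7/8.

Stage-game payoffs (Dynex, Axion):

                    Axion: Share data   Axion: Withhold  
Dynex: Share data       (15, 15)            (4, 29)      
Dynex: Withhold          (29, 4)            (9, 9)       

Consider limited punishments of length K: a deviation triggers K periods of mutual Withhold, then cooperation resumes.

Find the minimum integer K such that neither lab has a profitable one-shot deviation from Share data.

4

No profitable deviation requires (15−9)(ρ+…+ρ^K) ≥ 29−15, i.e. ρ+…+ρ^K ≥ 7/3 ≈ 2.3333.
With ρ = 7/8, the partial sums are K=1: 0.8750, K=2: 1.6406, K=3: 2.3105, K=4: 2.8967.
K = 4 is the first length at which the sum reaches 2.3333.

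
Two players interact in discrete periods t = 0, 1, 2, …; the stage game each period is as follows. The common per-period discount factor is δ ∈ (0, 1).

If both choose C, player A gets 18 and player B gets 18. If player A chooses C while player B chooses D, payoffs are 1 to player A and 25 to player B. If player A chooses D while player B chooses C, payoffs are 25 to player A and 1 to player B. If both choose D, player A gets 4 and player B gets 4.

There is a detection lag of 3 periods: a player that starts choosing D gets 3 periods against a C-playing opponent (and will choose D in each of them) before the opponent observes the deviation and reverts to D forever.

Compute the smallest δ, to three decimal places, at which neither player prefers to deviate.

0.693

The best deviation is to choose D for all 3 undetected periods, earning 25 each, then 4 forever once detected.
Deviation value: 25(1−δ^3)/(1−δ) + 4δ^3/(1−δ); cooperation value: 18/(1−δ).
IC: 18 ≥ 25(1−δ^3) + 4δ^3 = 25 − 21δ^3.
So δ^3 ≥ 7/21 = 1/3, giving δ ≥ (1/3)^(1/3) ≈ 0.693.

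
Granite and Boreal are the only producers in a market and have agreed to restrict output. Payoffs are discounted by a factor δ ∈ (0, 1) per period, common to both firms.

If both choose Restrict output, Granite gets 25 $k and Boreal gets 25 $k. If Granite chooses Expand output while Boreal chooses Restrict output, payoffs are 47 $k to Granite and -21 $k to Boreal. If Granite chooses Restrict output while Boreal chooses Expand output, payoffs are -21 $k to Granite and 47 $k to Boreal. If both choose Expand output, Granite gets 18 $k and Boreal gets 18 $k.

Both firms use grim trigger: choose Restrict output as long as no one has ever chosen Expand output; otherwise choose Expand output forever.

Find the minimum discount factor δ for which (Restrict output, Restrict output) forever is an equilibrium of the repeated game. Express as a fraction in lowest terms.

22/29

Under grim trigger the critical discount factor is (T−C)/(T−P) with T = 47, C = 25, P = 18.
δ* = (47−25)/(47−18) = 22/29.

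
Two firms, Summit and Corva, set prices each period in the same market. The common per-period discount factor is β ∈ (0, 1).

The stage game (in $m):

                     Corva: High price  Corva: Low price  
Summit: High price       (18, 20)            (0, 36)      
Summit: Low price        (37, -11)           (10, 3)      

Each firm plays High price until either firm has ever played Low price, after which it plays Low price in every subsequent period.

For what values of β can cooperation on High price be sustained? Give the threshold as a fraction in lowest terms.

19/27

Summit's threshold: (37−18)/(37−10) = 19/27.
Corva's threshold: (36−20)/(36−3) = 16/33.
19/27 > 16/33, so Summit binds and β* = 19/27.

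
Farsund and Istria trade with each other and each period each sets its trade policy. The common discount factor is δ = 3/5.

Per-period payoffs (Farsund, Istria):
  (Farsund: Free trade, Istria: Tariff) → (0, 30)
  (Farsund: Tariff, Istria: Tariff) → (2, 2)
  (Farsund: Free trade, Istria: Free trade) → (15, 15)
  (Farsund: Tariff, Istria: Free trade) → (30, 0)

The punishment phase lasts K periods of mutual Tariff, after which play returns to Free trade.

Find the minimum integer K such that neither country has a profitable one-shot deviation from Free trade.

Need Σ_{k=1}^{K} δ^k ≥ (30−15)/(15−2) = 1.1538 at δ = 3/5.
At K = 2 the sum is 0.9600 < 1.1538; at K = 3 it is 1.1760 ≥ 1.1538.
So the minimum punishment length is K = 3.

3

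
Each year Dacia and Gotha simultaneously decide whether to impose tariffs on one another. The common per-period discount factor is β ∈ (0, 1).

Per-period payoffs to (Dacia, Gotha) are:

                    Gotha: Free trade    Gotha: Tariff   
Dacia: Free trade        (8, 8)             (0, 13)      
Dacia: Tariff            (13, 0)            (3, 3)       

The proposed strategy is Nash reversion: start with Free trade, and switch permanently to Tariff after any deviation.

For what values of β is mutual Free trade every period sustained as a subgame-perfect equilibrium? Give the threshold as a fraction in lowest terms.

1/2

Cooperation forever yields 8 each period: 8/(1−β).
Deviating yields 13 once, then 3 forever: 13 + 3β/(1−β).
No profitable deviation requires 8/(1−β) ≥ 13 + 3β/(1−β).
Multiplying by (1−β): 8 ≥ 13(1−β) + 3β = 13 − 10β.
So 10β ≥ 5, i.e. β ≥ 5/10 = 1/2.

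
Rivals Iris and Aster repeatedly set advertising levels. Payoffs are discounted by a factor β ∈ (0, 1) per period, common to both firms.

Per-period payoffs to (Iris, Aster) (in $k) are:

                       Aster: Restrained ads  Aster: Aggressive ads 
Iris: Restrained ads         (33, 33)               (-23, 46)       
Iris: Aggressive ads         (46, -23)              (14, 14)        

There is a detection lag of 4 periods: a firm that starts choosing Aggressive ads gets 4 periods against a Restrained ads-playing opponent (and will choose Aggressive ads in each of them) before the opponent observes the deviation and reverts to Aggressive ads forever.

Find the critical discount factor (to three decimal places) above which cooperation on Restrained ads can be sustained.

A deviator earns 46 for 4 periods, then 14 forever; cooperating earns 33 forever. Multiplying the IC by (1−β):
33 ≥ 46(1−β^4) + 14β^4, so 32·β^4 ≥ 13 and β^4 ≥ 13/32.
β ≥ (13/32)^(1/4) ≈ 0.798.

0.798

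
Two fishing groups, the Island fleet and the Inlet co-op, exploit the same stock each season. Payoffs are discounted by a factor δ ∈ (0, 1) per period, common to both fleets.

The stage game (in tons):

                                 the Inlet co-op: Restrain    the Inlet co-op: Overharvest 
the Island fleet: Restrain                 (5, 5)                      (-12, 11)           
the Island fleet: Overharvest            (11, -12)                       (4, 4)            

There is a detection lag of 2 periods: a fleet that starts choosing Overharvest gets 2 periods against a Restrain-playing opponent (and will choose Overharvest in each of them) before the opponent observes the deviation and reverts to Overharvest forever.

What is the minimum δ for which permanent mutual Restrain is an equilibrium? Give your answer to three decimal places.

0.926

Deviating for the 2 undetected periods gains 11−5 = 6 per period over cooperation, then loses 5−4 = 1 per period forever once punishment starts.
Gain: 6(1 + δ + … + δ^1); loss: 1·δ^2/(1−δ).
No profitable deviation ⇔ 6(1−δ^2) ≤ 1·δ^2, i.e. δ^2 ≥ 6/(6+1) = 6/7.
Hence δ ≥ (6/7)^(1/2) ≈ 0.926.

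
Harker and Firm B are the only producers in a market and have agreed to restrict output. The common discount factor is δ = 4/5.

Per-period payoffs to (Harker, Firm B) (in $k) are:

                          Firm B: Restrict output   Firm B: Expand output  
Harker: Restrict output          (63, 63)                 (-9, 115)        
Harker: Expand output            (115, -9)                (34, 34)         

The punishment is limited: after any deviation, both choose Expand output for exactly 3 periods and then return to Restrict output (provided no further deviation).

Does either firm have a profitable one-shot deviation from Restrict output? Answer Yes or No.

No

A one-shot deviation gives 115 now, then 34 for 3 periods, then back to 63.
Gain from deviating: (115−63) today; loss: (63−34) in each of the next 3 periods.
No-deviation condition: (63−34)(δ+…+δ^3) ≥ 115−63, i.e. δ+…+δ^3 ≥ 52/29.
At δ = 4/5: δ+…+δ^3 = 1.9520 ≥ 1.7931.
So cooperation is sustainable.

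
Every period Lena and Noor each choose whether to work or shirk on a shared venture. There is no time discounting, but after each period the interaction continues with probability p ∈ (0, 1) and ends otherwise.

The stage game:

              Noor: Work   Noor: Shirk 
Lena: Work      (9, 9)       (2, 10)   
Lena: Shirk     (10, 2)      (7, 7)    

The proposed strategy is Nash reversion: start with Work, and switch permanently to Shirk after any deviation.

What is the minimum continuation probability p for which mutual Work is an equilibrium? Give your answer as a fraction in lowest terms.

With no time discounting, the continuation probability p plays the role of the discount factor.
Grim-trigger IC: 9/(1−p) ≥ 10 + 7p/(1−p) ⇒ p ≥ (10−9)/(10−7) = 1/3.

1/3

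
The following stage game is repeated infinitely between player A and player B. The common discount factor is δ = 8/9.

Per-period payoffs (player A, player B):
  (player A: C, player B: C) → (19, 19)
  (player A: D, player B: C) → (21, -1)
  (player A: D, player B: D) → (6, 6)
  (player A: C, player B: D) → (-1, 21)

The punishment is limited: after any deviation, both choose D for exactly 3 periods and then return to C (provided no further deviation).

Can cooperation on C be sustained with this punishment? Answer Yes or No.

A one-shot deviation gives 21 now, then 6 for 3 periods, then back to 19.
Gain from deviating: (21−19) today; loss: (19−6) in each of the next 3 periods.
No-deviation condition: (19−6)(δ+…+δ^3) ≥ 21−19, i.e. δ+…+δ^3 ≥ 2/13.
At δ = 8/9: δ+…+δ^3 = 2.3813 ≥ 0.1538.
So cooperation is sustainable.

Yes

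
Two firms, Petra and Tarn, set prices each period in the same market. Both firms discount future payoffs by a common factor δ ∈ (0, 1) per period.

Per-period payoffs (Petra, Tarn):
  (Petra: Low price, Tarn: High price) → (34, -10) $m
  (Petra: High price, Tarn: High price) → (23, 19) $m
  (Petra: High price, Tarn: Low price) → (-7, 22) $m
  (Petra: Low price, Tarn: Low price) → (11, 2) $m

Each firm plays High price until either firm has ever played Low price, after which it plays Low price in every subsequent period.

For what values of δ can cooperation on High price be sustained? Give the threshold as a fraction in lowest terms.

For Petra: deviation gain 34−23 = 11, per-period punishment loss 23−11 = 12. IC gives δ ≥ 11/23.
For Tarn: gain 3, loss 17 per period, so δ ≥ 3/20.
The tighter constraint is Petra's, so cooperation needs δ ≥ 11/23.

11/23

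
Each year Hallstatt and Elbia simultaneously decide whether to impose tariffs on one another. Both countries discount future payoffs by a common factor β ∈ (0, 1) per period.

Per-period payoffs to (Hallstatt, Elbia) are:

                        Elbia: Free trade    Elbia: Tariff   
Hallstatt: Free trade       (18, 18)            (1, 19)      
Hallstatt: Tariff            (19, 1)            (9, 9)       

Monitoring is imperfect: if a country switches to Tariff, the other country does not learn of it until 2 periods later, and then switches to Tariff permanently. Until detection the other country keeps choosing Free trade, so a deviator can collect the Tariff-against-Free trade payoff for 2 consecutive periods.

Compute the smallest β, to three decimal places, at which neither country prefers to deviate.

A deviator earns 19 for 2 periods, then 9 forever; cooperating earns 18 forever. Multiplying the IC by (1−β):
18 ≥ 19(1−β^2) + 9β^2, so 10·β^2 ≥ 1 and β^2 ≥ 1/10.
β ≥ (1/10)^(1/2) ≈ 0.316.

0.316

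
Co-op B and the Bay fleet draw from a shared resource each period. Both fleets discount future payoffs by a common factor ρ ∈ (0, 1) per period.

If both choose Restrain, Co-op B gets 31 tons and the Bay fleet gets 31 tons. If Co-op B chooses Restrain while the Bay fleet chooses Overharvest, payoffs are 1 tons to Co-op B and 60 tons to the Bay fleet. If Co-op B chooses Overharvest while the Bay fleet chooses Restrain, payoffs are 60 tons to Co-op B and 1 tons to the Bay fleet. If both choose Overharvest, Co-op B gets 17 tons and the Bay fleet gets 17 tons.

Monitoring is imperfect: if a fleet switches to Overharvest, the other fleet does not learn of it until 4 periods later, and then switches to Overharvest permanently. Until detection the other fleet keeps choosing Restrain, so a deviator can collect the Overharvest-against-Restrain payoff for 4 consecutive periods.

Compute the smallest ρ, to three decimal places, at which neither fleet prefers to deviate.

A deviator earns 60 for 4 periods, then 17 forever; cooperating earns 31 forever. Multiplying the IC by (1−ρ):
31 ≥ 60(1−ρ^4) + 17ρ^4, so 43·ρ^4 ≥ 29 and ρ^4 ≥ 29/43.
ρ ≥ (29/43)^(1/4) ≈ 0.906.

0.906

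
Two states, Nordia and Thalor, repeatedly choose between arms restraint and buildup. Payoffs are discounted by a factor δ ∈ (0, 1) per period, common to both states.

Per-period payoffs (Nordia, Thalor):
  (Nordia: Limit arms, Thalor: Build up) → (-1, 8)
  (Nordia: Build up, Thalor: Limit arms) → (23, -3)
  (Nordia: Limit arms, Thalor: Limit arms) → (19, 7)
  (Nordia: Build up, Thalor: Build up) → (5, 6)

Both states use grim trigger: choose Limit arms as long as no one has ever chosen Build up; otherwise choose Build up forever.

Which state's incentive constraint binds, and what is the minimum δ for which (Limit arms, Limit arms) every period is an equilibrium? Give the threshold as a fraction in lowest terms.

Thalor; δ ≥ 1/2

Nordia's threshold: (23−19)/(23−5) = 2/9.
Thalor's threshold: (8−7)/(8−6) = 1/2.
2/9 < 1/2, so Thalor binds and δ* = 1/2.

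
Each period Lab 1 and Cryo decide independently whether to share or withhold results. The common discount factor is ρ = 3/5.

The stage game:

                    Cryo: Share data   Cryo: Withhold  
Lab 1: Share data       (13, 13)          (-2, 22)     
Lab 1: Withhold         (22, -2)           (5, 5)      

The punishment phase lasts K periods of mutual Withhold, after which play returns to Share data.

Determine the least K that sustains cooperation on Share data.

3

IC: ρ(1−ρ^K)/(1−ρ) ≥ (22−13)/(13−5) = 9/8.
With ρ = 3/5: need 1 − ρ^K ≥ 9/8·(1−3/5)/(3/5), i.e. ρ^K ≤ 0.2500.
Since (3/5)^2 = 0.3600 and (3/5)^3 = 0.2160, the smallest such K is 3.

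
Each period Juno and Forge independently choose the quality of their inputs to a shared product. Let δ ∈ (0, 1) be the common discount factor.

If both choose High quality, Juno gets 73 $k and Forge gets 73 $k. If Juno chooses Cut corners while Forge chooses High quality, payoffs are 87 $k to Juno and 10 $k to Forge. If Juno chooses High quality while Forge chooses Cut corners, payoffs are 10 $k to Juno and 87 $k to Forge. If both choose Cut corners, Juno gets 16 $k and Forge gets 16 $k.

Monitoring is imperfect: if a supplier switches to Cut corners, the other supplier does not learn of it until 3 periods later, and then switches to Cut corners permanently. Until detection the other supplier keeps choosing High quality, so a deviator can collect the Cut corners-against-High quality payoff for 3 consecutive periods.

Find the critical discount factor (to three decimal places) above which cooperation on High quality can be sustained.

0.582

Deviating for the 3 undetected periods gains 87−73 = 14 per period over cooperation, then loses 73−16 = 57 per period forever once punishment starts.
Gain: 14(1 + δ + … + δ^2); loss: 57·δ^3/(1−δ).
No profitable deviation ⇔ 14(1−δ^3) ≤ 57·δ^3, i.e. δ^3 ≥ 14/(14+57) = 14/71.
Hence δ ≥ (14/71)^(1/3) ≈ 0.582.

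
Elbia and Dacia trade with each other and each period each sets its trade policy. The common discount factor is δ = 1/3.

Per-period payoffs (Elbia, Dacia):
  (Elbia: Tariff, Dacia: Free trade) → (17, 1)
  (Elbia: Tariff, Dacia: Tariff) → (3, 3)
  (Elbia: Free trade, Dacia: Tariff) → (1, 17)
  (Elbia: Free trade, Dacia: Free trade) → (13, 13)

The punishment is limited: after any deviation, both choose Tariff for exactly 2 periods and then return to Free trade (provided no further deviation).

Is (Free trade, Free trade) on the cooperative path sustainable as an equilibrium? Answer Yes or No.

Yes

Comparing payoff streams over the 3 periods until play realigns: cooperate → 13(1+δ+…+δ^2); deviate → 17 + 3(δ+…+δ^2).
Cooperation is sustained iff (13−3)(δ+…+δ^2) ≥ 17−13.
δ+…+δ^2 = 1/3·(1−(1/3)^2)/(1−1/3) = 0.4444, and (17−13)/(13−3) = 0.4000.
0.4444 ≥ 0.4000, so cooperation is sustainable.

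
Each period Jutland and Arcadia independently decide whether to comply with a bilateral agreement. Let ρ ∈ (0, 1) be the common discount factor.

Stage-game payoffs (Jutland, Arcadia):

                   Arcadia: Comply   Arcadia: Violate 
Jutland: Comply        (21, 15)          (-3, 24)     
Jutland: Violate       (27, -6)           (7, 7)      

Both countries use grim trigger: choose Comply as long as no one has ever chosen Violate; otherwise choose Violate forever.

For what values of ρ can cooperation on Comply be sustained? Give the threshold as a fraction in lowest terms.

9/17

For Jutland: deviation gain 27−21 = 6, per-period punishment loss 21−7 = 14. IC gives ρ ≥ 6/20 = 3/10.
For Arcadia: gain 9, loss 8 per period, so ρ ≥ 9/17.
The tighter constraint is Arcadia's, so cooperation needs ρ ≥ 9/17.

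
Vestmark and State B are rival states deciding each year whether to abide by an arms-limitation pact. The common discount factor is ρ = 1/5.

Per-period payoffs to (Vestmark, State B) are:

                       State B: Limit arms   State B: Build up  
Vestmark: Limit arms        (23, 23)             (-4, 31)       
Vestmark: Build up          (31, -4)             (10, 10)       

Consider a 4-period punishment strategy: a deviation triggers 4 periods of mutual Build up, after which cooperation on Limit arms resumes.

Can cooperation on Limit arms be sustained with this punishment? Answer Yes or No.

A one-shot deviation gives 31 now, then 10 for 4 periods, then back to 23.
Gain from deviating: (31−23) today; loss: (23−10) in each of the next 4 periods.
No-deviation condition: (23−10)(ρ+…+ρ^4) ≥ 31−23, i.e. ρ+…+ρ^4 ≥ 8/13.
At ρ = 1/5: ρ+…+ρ^4 = 0.2496 < 0.6154.
So cooperation is not sustainable.

No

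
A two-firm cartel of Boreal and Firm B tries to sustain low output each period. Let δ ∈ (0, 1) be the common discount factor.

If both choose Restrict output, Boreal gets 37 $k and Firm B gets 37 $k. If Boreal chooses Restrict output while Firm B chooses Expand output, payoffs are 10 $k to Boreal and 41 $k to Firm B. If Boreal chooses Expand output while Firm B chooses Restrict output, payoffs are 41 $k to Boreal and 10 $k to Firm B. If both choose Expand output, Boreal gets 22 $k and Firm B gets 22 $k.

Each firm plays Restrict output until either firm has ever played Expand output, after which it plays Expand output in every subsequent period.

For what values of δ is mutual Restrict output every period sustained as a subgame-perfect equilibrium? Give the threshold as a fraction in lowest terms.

Cooperation forever yields 37 each period: 37/(1−δ).
Deviating yields 41 once, then 22 forever: 41 + 22δ/(1−δ).
No profitable deviation requires 37/(1−δ) ≥ 41 + 22δ/(1−δ).
Multiplying by (1−δ): 37 ≥ 41(1−δ) + 22δ = 41 − 19δ.
So 19δ ≥ 4, i.e. δ ≥ 4/19.

4/19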